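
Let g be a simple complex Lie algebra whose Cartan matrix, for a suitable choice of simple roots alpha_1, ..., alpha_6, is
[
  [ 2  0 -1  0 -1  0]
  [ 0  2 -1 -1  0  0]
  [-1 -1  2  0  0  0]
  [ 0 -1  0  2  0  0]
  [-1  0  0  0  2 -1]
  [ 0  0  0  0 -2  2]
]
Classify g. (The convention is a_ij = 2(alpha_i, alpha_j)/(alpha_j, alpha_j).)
The matrix has rank 6 with 2's on the diagonal. Reading the off-diagonal entries as Dynkin edges (a single edge where a_ij = a_ji = -1; a double or triple edge where a_ij * a_ji = 2 or 3), the diagram is a chain of 6 nodes with a double edge at one end; the terminal node there is the unique long simple root (C_6). One simple-root ordering that puts it in standard form is (alpha_4, alpha_2, alpha_3, alpha_1, alpha_5, alpha_6). So the algebra is type C_6, i.e. sp(12).

type C_6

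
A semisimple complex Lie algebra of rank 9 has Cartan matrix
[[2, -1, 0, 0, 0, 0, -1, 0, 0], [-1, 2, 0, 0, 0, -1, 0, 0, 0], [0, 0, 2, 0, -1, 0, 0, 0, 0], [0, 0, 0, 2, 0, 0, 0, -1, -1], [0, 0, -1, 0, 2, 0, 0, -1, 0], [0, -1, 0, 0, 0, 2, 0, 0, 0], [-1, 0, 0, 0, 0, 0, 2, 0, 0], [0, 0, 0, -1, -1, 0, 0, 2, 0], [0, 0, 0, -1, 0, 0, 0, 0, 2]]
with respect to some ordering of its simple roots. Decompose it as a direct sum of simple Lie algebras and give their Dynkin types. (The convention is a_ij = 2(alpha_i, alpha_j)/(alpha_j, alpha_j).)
A_4 ⊕ A_5

The diagram associated to this matrix has two connected components: the simple roots {alpha_1, alpha_2, alpha_6, alpha_7} form a chain of 4 nodes with single edges (A_4), and {alpha_3, alpha_4, alpha_5, alpha_8, alpha_9} form a chain of 5 nodes with single edges (A_5). A semisimple Lie algebra decomposes uniquely as the direct sum of simple ideals, one per connected component of its Dynkin diagram, so g ≅ A_4 ⊕ A_5 (dimension 24 + 35 = 59).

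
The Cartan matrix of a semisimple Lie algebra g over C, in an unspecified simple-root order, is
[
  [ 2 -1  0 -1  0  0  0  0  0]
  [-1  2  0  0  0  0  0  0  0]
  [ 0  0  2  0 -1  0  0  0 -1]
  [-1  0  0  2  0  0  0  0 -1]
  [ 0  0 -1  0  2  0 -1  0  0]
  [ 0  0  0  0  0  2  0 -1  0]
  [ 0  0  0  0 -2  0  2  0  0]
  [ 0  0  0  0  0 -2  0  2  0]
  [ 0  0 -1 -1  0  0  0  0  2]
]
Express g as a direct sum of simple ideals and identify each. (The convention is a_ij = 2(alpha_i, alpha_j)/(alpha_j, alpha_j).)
type B_2 ⊕ type C_7

The diagram associated to this matrix has two connected components: the simple roots {alpha_6, alpha_8} form a chain of 2 nodes with a double edge at one end; the terminal node there is the unique short simple root (B_2), and {alpha_1, alpha_2, alpha_3, alpha_4, alpha_5, alpha_7, alpha_9} form a chain of 7 nodes with a double edge at one end; the terminal node there is the unique long simple root (C_7). A semisimple Lie algebra decomposes uniquely as the direct sum of simple ideals, one per connected component of its Dynkin diagram, so g ≅ B_2 ⊕ C_7 (dimension 10 + 105 = 115).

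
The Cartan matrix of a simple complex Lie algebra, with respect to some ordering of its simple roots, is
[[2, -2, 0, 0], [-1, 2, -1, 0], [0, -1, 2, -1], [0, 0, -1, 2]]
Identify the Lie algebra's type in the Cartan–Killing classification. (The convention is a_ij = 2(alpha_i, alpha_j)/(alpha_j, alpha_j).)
The matrix has rank 4 with 2's on the diagonal. Reading the off-diagonal entries as Dynkin edges (a single edge where a_ij = a_ji = -1; a double or triple edge where a_ij * a_ji = 2 or 3), the diagram is a chain of 4 nodes with a double edge at one end; the terminal node there is the unique long simple root (C_4). One simple-root ordering that puts it in standard form is (alpha_4, alpha_3, alpha_2, alpha_1). So the algebra is type C_4, i.e. sp(8).

C_4 (sp(8))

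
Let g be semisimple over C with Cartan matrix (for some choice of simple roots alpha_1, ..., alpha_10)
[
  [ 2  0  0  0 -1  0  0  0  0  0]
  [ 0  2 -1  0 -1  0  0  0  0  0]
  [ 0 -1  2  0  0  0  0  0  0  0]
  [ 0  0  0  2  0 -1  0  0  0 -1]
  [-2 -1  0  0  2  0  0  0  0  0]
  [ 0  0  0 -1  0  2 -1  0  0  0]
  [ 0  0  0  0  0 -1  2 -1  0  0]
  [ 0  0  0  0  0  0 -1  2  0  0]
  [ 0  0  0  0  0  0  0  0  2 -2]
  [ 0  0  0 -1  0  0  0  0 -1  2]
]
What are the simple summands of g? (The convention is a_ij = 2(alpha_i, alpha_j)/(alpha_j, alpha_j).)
The diagram associated to this matrix has two connected components: the simple roots {alpha_1, alpha_2, alpha_3, alpha_5} form a chain of 4 nodes with a double edge at one end; the terminal node there is the unique short simple root (B_4), and {alpha_4, alpha_6, alpha_7, alpha_8, alpha_9, alpha_10} form a chain of 6 nodes with a double edge at one end; the terminal node there is the unique long simple root (C_6). A semisimple Lie algebra decomposes uniquely as the direct sum of simple ideals, one per connected component of its Dynkin diagram, so g ≅ B_4 ⊕ C_6 (dimension 36 + 78 = 114).

B4 ⊕ C6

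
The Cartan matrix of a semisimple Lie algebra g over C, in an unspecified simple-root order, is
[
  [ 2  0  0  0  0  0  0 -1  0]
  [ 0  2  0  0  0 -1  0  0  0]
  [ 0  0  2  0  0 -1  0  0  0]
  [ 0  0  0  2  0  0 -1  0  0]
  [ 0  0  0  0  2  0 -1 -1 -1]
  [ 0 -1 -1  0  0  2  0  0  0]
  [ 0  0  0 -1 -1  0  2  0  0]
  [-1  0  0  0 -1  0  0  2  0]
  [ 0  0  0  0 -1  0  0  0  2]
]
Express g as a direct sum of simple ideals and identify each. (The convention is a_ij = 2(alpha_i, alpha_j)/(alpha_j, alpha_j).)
The diagram associated to this matrix has two connected components: the simple roots {alpha_2, alpha_3, alpha_6} form a chain of 3 nodes with single edges (A_3), and {alpha_1, alpha_4, alpha_5, alpha_7, alpha_8, alpha_9} form a chain of 5 nodes with one extra node attached to the third node from one end (E_6). A semisimple Lie algebra decomposes uniquely as the direct sum of simple ideals, one per connected component of its Dynkin diagram, so g ≅ A_3 ⊕ E_6 (dimension 15 + 78 = 93).

A_3 (sl(4)) ⊕ E_6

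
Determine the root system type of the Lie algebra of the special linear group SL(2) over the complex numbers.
A1

This is sl(2), which has dimension 2^2 - 1 = 3 and rank 2 - 1 = 1 (a Cartan subalgebra is the diagonal traceless matrices). In the classification of classical Lie algebras, the special linear algebra sl(n+1) has type A_n; here n = 1, so the Dynkin diagram is a chain of 1 nodes with single edges (A_1). Hence the type is A_1.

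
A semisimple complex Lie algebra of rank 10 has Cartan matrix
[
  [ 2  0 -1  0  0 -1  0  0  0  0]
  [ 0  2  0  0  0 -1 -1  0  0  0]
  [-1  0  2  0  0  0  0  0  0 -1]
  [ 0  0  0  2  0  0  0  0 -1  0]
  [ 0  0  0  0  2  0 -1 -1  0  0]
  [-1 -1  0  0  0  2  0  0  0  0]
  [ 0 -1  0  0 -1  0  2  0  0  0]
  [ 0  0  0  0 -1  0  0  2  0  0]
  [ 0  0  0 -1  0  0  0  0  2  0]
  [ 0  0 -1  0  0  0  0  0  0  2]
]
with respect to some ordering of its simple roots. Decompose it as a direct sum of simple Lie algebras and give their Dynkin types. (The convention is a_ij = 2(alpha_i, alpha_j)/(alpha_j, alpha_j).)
type A_2 ⊕ type A_8

The diagram associated to this matrix has two connected components: the simple roots {alpha_4, alpha_9} form a chain of 2 nodes with single edges (A_2), and {alpha_1, alpha_2, alpha_3, alpha_5, alpha_6, alpha_7, alpha_8, alpha_10} form a chain of 8 nodes with single edges (A_8). A semisimple Lie algebra decomposes uniquely as the direct sum of simple ideals, one per connected component of its Dynkin diagram, so g ≅ A_2 ⊕ A_8 (dimension 8 + 80 = 88).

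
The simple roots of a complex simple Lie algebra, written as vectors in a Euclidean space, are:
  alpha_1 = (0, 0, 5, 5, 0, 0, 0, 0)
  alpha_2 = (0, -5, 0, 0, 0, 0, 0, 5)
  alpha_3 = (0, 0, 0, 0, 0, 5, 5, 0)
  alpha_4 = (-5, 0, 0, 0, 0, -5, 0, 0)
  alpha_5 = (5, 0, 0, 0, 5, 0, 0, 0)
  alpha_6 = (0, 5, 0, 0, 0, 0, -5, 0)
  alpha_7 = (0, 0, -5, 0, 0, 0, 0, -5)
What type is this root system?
type A_7

Compute the Cartan integers a_ij = 2(alpha_i, alpha_j)/(alpha_j, alpha_j); the resulting 7x7 Cartan matrix is
[[2, 0, 0, 0, 0, 0, -1], [0, 2, 0, 0, 0, -1, -1], [0, 0, 2, -1, 0, -1, 0], [0, 0, -1, 2, -1, 0, 0], [0, 0, 0, -1, 2, 0, 0], [0, -1, -1, 0, 0, 2, 0], [-1, -1, 0, 0, 0, 0, 2]].
All simple roots have the same length, so the diagram is simply laced. The associated Dynkin diagram is a chain of 7 nodes with single edges (A_7), so the type is A_7 (the algebra sl(8)).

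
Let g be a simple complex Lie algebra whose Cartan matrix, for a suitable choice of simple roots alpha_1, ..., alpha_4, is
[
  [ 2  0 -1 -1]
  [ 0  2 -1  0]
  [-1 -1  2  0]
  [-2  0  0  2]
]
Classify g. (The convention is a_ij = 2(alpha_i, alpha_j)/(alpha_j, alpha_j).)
C_4 (sp(8))

The matrix has rank 4 with 2's on the diagonal. Reading the off-diagonal entries as Dynkin edges (a single edge where a_ij = a_ji = -1; a double or triple edge where a_ij * a_ji = 2 or 3), the diagram is a chain of 4 nodes with a double edge at one end; the terminal node there is the unique long simple root (C_4). One simple-root ordering that puts it in standard form is (alpha_2, alpha_3, alpha_1, alpha_4). So the algebra is type C_4, i.e. sp(8).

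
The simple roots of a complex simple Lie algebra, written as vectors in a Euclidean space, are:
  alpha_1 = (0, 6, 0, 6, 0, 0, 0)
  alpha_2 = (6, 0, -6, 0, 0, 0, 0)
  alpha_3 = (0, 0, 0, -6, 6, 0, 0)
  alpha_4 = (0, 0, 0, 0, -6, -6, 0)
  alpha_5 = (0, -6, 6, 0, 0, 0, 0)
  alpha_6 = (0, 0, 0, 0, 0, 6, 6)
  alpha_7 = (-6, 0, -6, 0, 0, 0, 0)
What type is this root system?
Compute the Cartan integers a_ij = 2(alpha_i, alpha_j)/(alpha_j, alpha_j); the resulting 7x7 Cartan matrix is
[[2, 0, -1, 0, -1, 0, 0], [0, 2, 0, 0, -1, 0, 0], [-1, 0, 2, -1, 0, 0, 0], [0, 0, -1, 2, 0, -1, 0], [-1, -1, 0, 0, 2, 0, -1], [0, 0, 0, -1, 0, 2, 0], [0, 0, 0, 0, -1, 0, 2]].
All simple roots have the same length, so the diagram is simply laced. The associated Dynkin diagram is a chain of 5 nodes with a fork of two nodes at one end (D_7), so the type is D_7 (the algebra so(14)).

D_7 (so(14))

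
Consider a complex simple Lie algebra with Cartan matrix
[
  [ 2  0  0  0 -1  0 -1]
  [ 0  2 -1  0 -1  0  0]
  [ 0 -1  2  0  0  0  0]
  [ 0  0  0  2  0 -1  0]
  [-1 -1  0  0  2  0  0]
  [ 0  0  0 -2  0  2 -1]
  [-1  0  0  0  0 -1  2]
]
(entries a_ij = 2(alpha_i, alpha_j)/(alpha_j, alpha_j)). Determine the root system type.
The matrix has rank 7 with 2's on the diagonal. Reading the off-diagonal entries as Dynkin edges (a single edge where a_ij = a_ji = -1; a double or triple edge where a_ij * a_ji = 2 or 3), the diagram is a chain of 7 nodes with a double edge at one end; the terminal node there is the unique short simple root (B_7). One simple-root ordering that puts it in standard form is (alpha_3, alpha_2, alpha_5, alpha_1, alpha_7, alpha_6, alpha_4). So the algebra is type B_7, i.e. so(15).

B_7 (so(15))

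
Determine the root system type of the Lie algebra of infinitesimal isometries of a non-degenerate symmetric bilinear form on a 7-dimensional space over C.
B3

This is so(7) with 7 odd, which has dimension 7(7-1)/2 = 21 and rank (7-1)/2 = 3. In the classification of classical Lie algebras, the orthogonal algebra so(2n+1) in an odd number of variables has type B_n; here n = 3, so the Dynkin diagram is a chain of 3 nodes with a double edge at one end; the terminal node there is the unique short simple root (B_3). Hence the type is B_3.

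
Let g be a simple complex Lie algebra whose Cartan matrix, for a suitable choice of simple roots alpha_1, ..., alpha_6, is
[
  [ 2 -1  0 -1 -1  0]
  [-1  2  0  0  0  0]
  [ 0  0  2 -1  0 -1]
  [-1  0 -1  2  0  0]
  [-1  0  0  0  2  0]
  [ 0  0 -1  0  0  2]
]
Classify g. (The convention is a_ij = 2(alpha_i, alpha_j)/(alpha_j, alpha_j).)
The matrix has rank 6 with 2's on the diagonal. Reading the off-diagonal entries as Dynkin edges (a single edge where a_ij = a_ji = -1; a double or triple edge where a_ij * a_ji = 2 or 3), the diagram is a chain of 4 nodes with a fork of two nodes at one end (D_6). One simple-root ordering that puts it in standard form is (alpha_6, alpha_3, alpha_4, alpha_1, alpha_2, alpha_5). So the algebra is type D_6, i.e. so(12).

D_6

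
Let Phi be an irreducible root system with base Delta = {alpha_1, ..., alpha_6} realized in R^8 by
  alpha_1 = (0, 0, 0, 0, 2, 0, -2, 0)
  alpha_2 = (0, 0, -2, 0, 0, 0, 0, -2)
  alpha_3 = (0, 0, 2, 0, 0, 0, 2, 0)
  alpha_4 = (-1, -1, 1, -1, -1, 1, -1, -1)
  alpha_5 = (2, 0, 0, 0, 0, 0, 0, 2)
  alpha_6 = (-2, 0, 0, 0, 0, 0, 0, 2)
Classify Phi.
Compute the Cartan integers a_ij = 2(alpha_i, alpha_j)/(alpha_j, alpha_j); the resulting 6x6 Cartan matrix is
[[2, 0, -1, 0, 0, 0], [0, 2, -1, 0, -1, -1], [-1, -1, 2, 0, 0, 0], [0, 0, 0, 2, -1, 0], [0, -1, 0, -1, 2, 0], [0, -1, 0, 0, 0, 2]].
All simple roots have the same length, so the diagram is simply laced. The associated Dynkin diagram is a chain of 5 nodes with one extra node attached to the third node from one end (E_6), so the type is E_6.

E_6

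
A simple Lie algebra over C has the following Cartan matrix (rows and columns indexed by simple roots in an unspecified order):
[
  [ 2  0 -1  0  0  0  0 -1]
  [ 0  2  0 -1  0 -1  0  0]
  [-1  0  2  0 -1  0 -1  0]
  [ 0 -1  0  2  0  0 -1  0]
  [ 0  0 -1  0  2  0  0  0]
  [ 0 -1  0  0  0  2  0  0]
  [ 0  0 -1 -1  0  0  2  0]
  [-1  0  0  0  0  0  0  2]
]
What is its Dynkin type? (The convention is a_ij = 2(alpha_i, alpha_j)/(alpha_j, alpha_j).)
E_8

The matrix has rank 8 with 2's on the diagonal. Reading the off-diagonal entries as Dynkin edges (a single edge where a_ij = a_ji = -1; a double or triple edge where a_ij * a_ji = 2 or 3), the diagram is a chain of 7 nodes with one extra node attached to the third node from one end (E_8). One simple-root ordering that puts it in standard form is (alpha_8, alpha_5, alpha_1, alpha_3, alpha_7, alpha_4, alpha_2, alpha_6). So the algebra is type E_8.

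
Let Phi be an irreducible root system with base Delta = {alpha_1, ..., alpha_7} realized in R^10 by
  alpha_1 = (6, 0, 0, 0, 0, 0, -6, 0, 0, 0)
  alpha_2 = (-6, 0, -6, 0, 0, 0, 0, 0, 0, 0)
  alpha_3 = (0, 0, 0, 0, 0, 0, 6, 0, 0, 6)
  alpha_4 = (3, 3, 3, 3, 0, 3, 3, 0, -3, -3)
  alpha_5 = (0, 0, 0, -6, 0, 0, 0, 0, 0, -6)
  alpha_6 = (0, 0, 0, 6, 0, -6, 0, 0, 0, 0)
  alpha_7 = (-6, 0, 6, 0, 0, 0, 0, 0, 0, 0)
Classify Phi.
E_7

Compute the Cartan integers a_ij = 2(alpha_i, alpha_j)/(alpha_j, alpha_j); the resulting 7x7 Cartan matrix is
[[2, -1, -1, 0, 0, 0, -1], [-1, 2, 0, -1, 0, 0, 0], [-1, 0, 2, 0, -1, 0, 0], [0, -1, 0, 2, 0, 0, 0], [0, 0, -1, 0, 2, -1, 0], [0, 0, 0, 0, -1, 2, 0], [-1, 0, 0, 0, 0, 0, 2]].
All simple roots have the same length, so the diagram is simply laced. The associated Dynkin diagram is a chain of 6 nodes with one extra node attached to the third node from one end (E_7), so the type is E_7.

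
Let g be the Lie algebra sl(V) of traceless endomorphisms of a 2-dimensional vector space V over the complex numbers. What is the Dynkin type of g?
This is sl(2), which has dimension 2^2 - 1 = 3 and rank 2 - 1 = 1 (a Cartan subalgebra is the diagonal traceless matrices). In the classification of classical Lie algebras, the special linear algebra sl(n+1) has type A_n; here n = 1, so the Dynkin diagram is a chain of 1 nodes with single edges (A_1). Hence the type is A_1.

A_1 (sl(2))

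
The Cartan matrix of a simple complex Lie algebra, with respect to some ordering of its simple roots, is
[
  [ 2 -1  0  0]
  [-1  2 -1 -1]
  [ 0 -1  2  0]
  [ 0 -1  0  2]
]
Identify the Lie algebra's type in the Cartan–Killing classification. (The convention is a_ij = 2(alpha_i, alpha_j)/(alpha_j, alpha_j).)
The matrix has rank 4 with 2's on the diagonal. Reading the off-diagonal entries as Dynkin edges (a single edge where a_ij = a_ji = -1; a double or triple edge where a_ij * a_ji = 2 or 3), the diagram is a chain of 2 nodes with a fork of two nodes at one end (D_4). One simple-root ordering that puts it in standard form is (alpha_4, alpha_2, alpha_3, alpha_1). So the algebra is type D_4, i.e. so(8).

D4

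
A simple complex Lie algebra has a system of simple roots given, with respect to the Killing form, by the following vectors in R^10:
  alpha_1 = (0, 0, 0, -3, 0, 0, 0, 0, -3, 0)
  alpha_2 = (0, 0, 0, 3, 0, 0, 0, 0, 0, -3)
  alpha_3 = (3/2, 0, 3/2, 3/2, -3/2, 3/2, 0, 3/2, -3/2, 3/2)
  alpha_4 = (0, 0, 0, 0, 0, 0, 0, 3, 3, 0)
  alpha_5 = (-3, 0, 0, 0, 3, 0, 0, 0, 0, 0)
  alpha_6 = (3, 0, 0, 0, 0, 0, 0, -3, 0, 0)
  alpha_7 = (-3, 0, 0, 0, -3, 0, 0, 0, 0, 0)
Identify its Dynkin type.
Compute the Cartan integers a_ij = 2(alpha_i, alpha_j)/(alpha_j, alpha_j); the resulting 7x7 Cartan matrix is
[[2, -1, 0, -1, 0, 0, 0], [-1, 2, 0, 0, 0, 0, 0], [0, 0, 2, 0, -1, 0, 0], [-1, 0, 0, 2, 0, -1, 0], [0, 0, -1, 0, 2, -1, 0], [0, 0, 0, -1, -1, 2, -1], [0, 0, 0, 0, 0, -1, 2]].
All simple roots have the same length, so the diagram is simply laced. The associated Dynkin diagram is a chain of 6 nodes with one extra node attached to the third node from one end (E_7), so the type is E_7.

type E_7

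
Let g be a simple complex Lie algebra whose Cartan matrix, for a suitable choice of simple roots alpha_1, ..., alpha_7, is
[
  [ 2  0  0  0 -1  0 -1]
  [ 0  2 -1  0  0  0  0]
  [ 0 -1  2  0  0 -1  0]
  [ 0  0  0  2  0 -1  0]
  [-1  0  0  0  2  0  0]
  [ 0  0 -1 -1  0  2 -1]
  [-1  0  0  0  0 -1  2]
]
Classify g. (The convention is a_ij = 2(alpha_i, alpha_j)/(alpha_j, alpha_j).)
The matrix has rank 7 with 2's on the diagonal. Reading the off-diagonal entries as Dynkin edges (a single edge where a_ij = a_ji = -1; a double or triple edge where a_ij * a_ji = 2 or 3), the diagram is a chain of 6 nodes with one extra node attached to the third node from one end (E_7). One simple-root ordering that puts it in standard form is (alpha_2, alpha_4, alpha_3, alpha_6, alpha_7, alpha_1, alpha_5). So the algebra is type E_7.

E_7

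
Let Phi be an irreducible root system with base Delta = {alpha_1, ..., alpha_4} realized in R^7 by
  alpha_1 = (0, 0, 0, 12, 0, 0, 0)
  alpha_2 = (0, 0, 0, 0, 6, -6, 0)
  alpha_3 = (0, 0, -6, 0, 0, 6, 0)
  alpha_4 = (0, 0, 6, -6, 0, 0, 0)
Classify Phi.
Compute the Cartan integers a_ij = 2(alpha_i, alpha_j)/(alpha_j, alpha_j); the resulting 4x4 Cartan matrix is
[[2, 0, 0, -2], [0, 2, -1, 0], [0, -1, 2, -1], [-1, 0, -1, 2]].
The roots have two lengths (squared-length ratio 2:1); the short ones are alpha_{2,3,4}. The associated Dynkin diagram is a chain of 4 nodes with a double edge at one end; the terminal node there is the unique long simple root (C_4), so the type is C_4 (the algebra sp(8)).

C_4 (sp(8))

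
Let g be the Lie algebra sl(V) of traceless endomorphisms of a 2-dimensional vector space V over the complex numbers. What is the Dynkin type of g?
A1

This is sl(2), which has dimension 2^2 - 1 = 3 and rank 2 - 1 = 1 (a Cartan subalgebra is the diagonal traceless matrices). In the classification of classical Lie algebras, the special linear algebra sl(n+1) has type A_n; here n = 1, so the Dynkin diagram is a chain of 1 nodes with single edges (A_1). Hence the type is A_1.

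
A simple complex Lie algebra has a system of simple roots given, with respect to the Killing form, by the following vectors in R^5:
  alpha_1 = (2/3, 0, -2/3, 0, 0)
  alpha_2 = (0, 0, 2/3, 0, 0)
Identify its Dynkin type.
Compute the Cartan integers a_ij = 2(alpha_i, alpha_j)/(alpha_j, alpha_j); the resulting 2x2 Cartan matrix is
[[2, -2], [-1, 2]].
The roots have two lengths (squared-length ratio 2:1); the short ones are alpha_{2}. The associated Dynkin diagram is a chain of 2 nodes with a double edge at one end; the terminal node there is the unique short simple root (B_2), so the type is B_2 (the algebra so(5)).

type B_2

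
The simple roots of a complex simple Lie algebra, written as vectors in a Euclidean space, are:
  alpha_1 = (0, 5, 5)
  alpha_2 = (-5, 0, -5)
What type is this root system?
Compute the Cartan integers a_ij = 2(alpha_i, alpha_j)/(alpha_j, alpha_j); the resulting 2x2 Cartan matrix is
[[2, -1], [-1, 2]].
All simple roots have the same length, so the diagram is simply laced. The associated Dynkin diagram is a chain of 2 nodes with single edges (A_2), so the type is A_2 (the algebra sl(3)).

A_2 (sl(3))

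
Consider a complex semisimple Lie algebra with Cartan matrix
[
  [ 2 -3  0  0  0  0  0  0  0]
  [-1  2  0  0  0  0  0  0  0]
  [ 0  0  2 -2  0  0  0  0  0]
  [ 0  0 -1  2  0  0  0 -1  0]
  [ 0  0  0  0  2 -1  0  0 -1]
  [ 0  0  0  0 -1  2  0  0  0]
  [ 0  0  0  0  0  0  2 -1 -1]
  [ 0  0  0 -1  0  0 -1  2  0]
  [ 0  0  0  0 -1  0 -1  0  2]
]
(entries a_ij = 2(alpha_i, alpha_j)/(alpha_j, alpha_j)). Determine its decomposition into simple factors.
The diagram associated to this matrix has two connected components: the simple roots {alpha_3, alpha_4, alpha_5, alpha_6, alpha_7, alpha_8, alpha_9} form a chain of 7 nodes with a double edge at one end; the terminal node there is the unique long simple root (C_7), and {alpha_1, alpha_2} form two nodes joined by a triple edge (G_2). A semisimple Lie algebra decomposes uniquely as the direct sum of simple ideals, one per connected component of its Dynkin diagram, so g ≅ C_7 ⊕ G_2 (dimension 105 + 14 = 119).

C_7 ⊕ G_2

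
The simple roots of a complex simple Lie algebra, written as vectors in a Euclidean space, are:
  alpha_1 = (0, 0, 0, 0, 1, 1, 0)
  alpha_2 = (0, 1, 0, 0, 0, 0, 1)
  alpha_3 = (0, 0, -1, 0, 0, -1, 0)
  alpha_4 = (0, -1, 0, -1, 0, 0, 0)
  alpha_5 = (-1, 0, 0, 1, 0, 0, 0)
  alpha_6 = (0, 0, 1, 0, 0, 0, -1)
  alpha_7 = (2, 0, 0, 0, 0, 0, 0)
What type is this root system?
Compute the Cartan integers a_ij = 2(alpha_i, alpha_j)/(alpha_j, alpha_j); the resulting 7x7 Cartan matrix is
[[2, 0, -1, 0, 0, 0, 0], [0, 2, 0, -1, 0, -1, 0], [-1, 0, 2, 0, 0, -1, 0], [0, -1, 0, 2, -1, 0, 0], [0, 0, 0, -1, 2, 0, -1], [0, -1, -1, 0, 0, 2, 0], [0, 0, 0, 0, -2, 0, 2]].
The roots have two lengths (squared-length ratio 2:1); the short ones are alpha_{1,2,3,4,5,6}. The associated Dynkin diagram is a chain of 7 nodes with a double edge at one end; the terminal node there is the unique long simple root (C_7), so the type is C_7 (the algebra sp(14)).

C_7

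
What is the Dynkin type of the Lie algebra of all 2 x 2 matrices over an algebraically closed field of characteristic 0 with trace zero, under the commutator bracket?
This is sl(2), which has dimension 2^2 - 1 = 3 and rank 2 - 1 = 1 (a Cartan subalgebra is the diagonal traceless matrices). In the classification of classical Lie algebras, the special linear algebra sl(n+1) has type A_n; here n = 1, so the Dynkin diagram is a chain of 1 nodes with single edges (A_1). Hence the type is A_1.

A_1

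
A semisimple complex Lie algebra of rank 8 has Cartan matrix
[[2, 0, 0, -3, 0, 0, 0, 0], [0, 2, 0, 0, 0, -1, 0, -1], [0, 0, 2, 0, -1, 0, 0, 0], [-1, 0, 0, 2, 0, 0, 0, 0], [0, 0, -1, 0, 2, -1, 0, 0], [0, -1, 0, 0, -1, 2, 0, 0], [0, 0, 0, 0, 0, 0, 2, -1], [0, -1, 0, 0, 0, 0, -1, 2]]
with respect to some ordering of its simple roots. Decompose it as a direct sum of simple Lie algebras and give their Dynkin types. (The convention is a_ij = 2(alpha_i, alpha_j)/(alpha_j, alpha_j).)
type A_6 + type G_2

The diagram associated to this matrix has two connected components: the simple roots {alpha_2, alpha_3, alpha_5, alpha_6, alpha_7, alpha_8} form a chain of 6 nodes with single edges (A_6), and {alpha_1, alpha_4} form two nodes joined by a triple edge (G_2). A semisimple Lie algebra decomposes uniquely as the direct sum of simple ideals, one per connected component of its Dynkin diagram, so g ≅ A_6 ⊕ G_2 (dimension 48 + 14 = 62).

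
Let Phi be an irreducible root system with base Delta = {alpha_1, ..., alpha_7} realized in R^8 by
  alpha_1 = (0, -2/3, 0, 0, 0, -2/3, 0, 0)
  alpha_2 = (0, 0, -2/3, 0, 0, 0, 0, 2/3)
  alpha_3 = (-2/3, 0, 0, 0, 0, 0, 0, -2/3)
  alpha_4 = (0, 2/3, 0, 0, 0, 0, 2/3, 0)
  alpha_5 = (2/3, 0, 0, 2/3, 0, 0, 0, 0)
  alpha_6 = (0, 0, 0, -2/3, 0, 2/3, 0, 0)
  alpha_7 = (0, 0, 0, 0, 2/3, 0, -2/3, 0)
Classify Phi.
A_7

Compute the Cartan integers a_ij = 2(alpha_i, alpha_j)/(alpha_j, alpha_j); the resulting 7x7 Cartan matrix is
[[2, 0, 0, -1, 0, -1, 0], [0, 2, -1, 0, 0, 0, 0], [0, -1, 2, 0, -1, 0, 0], [-1, 0, 0, 2, 0, 0, -1], [0, 0, -1, 0, 2, -1, 0], [-1, 0, 0, 0, -1, 2, 0], [0, 0, 0, -1, 0, 0, 2]].
All simple roots have the same length, so the diagram is simply laced. The associated Dynkin diagram is a chain of 7 nodes with single edges (A_7), so the type is A_7 (the algebra sl(8)).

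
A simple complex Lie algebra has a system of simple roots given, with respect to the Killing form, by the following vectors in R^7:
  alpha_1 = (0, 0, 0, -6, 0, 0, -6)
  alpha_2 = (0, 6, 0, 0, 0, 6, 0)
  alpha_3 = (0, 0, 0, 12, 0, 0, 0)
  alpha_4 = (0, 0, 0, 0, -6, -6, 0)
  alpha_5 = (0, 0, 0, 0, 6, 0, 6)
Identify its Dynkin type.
type C_5

Compute the Cartan integers a_ij = 2(alpha_i, alpha_j)/(alpha_j, alpha_j); the resulting 5x5 Cartan matrix is
[[2, 0, -1, 0, -1], [0, 2, 0, -1, 0], [-2, 0, 2, 0, 0], [0, -1, 0, 2, -1], [-1, 0, 0, -1, 2]].
The roots have two lengths (squared-length ratio 2:1); the short ones are alpha_{1,2,4,5}. The associated Dynkin diagram is a chain of 5 nodes with a double edge at one end; the terminal node there is the unique long simple root (C_5), so the type is C_5 (the algebra sp(10)).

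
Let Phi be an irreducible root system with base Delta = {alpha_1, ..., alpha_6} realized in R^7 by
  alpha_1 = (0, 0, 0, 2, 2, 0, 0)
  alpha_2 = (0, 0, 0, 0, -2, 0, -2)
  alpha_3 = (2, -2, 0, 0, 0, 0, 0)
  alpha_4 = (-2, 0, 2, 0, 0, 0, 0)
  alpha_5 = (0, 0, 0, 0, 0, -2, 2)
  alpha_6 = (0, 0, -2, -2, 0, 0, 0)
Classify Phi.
Compute the Cartan integers a_ij = 2(alpha_i, alpha_j)/(alpha_j, alpha_j); the resulting 6x6 Cartan matrix is
[[2, -1, 0, 0, 0, -1], [-1, 2, 0, 0, -1, 0], [0, 0, 2, -1, 0, 0], [0, 0, -1, 2, 0, -1], [0, -1, 0, 0, 2, 0], [-1, 0, 0, -1, 0, 2]].
All simple roots have the same length, so the diagram is simply laced. The associated Dynkin diagram is a chain of 6 nodes with single edges (A_6), so the type is A_6 (the algebra sl(7)).

A6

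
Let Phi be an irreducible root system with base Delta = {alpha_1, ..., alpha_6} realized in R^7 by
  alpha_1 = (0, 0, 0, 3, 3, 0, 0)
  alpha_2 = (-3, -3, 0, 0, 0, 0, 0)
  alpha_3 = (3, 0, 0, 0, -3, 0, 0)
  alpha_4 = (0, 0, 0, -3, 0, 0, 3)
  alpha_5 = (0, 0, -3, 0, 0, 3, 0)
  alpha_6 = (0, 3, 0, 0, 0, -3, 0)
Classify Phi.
A_6 (sl(7))

Compute the Cartan integers a_ij = 2(alpha_i, alpha_j)/(alpha_j, alpha_j); the resulting 6x6 Cartan matrix is
[[2, 0, -1, -1, 0, 0], [0, 2, -1, 0, 0, -1], [-1, -1, 2, 0, 0, 0], [-1, 0, 0, 2, 0, 0], [0, 0, 0, 0, 2, -1], [0, -1, 0, 0, -1, 2]].
All simple roots have the same length, so the diagram is simply laced. The associated Dynkin diagram is a chain of 6 nodes with single edges (A_6), so the type is A_6 (the algebra sl(7)).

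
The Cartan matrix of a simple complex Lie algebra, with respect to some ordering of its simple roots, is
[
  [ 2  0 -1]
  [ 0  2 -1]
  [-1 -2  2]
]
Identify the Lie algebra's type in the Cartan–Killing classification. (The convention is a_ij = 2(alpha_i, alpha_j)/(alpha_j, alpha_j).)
The matrix has rank 3 with 2's on the diagonal. Reading the off-diagonal entries as Dynkin edges (a single edge where a_ij = a_ji = -1; a double or triple edge where a_ij * a_ji = 2 or 3), the diagram is a chain of 3 nodes with a double edge at one end; the terminal node there is the unique short simple root (B_3). One simple-root ordering that puts it in standard form is (alpha_1, alpha_3, alpha_2). So the algebra is type B_3, i.e. so(7).

B_3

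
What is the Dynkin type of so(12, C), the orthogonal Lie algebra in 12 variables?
type D_6

This is so(12) with 12 even, which has dimension 12(12-1)/2 = 66 and rank 12/2 = 6. In the classification of classical Lie algebras, the orthogonal algebra so(2n) in an even number of variables has type D_n; here n = 6, so the Dynkin diagram is a chain of 4 nodes with a fork of two nodes at one end (D_6). Hence the type is D_6.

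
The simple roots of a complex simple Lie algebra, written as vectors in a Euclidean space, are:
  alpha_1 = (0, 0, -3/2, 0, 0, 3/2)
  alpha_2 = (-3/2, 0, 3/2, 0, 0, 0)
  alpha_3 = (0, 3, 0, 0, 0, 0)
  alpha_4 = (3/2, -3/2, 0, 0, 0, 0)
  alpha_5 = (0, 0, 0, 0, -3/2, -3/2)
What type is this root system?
C_5

Compute the Cartan integers a_ij = 2(alpha_i, alpha_j)/(alpha_j, alpha_j); the resulting 5x5 Cartan matrix is
[[2, -1, 0, 0, -1], [-1, 2, 0, -1, 0], [0, 0, 2, -2, 0], [0, -1, -1, 2, 0], [-1, 0, 0, 0, 2]].
The roots have two lengths (squared-length ratio 2:1); the short ones are alpha_{1,2,4,5}. The associated Dynkin diagram is a chain of 5 nodes with a double edge at one end; the terminal node there is the unique long simple root (C_5), so the type is C_5 (the algebra sp(10)).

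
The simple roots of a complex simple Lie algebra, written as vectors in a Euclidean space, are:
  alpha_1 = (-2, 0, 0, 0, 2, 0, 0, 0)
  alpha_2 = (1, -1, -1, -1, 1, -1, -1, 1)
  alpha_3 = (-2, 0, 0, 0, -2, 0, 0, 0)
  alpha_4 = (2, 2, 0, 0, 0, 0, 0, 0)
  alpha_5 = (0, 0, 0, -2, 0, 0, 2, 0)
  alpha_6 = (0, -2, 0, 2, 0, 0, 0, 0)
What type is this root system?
E6

Compute the Cartan integers a_ij = 2(alpha_i, alpha_j)/(alpha_j, alpha_j); the resulting 6x6 Cartan matrix is
[[2, 0, 0, -1, 0, 0], [0, 2, -1, 0, 0, 0], [0, -1, 2, -1, 0, 0], [-1, 0, -1, 2, 0, -1], [0, 0, 0, 0, 2, -1], [0, 0, 0, -1, -1, 2]].
All simple roots have the same length, so the diagram is simply laced. The associated Dynkin diagram is a chain of 5 nodes with one extra node attached to the third node from one end (E_6), so the type is E_6.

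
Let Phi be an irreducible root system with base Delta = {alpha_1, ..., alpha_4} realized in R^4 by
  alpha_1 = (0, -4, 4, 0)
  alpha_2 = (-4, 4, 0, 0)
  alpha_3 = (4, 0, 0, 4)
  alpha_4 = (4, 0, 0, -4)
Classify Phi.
D4

Compute the Cartan integers a_ij = 2(alpha_i, alpha_j)/(alpha_j, alpha_j); the resulting 4x4 Cartan matrix is
[[2, -1, 0, 0], [-1, 2, -1, -1], [0, -1, 2, 0], [0, -1, 0, 2]].
All simple roots have the same length, so the diagram is simply laced. The associated Dynkin diagram is a chain of 2 nodes with a fork of two nodes at one end (D_4), so the type is D_4 (the algebra so(8)).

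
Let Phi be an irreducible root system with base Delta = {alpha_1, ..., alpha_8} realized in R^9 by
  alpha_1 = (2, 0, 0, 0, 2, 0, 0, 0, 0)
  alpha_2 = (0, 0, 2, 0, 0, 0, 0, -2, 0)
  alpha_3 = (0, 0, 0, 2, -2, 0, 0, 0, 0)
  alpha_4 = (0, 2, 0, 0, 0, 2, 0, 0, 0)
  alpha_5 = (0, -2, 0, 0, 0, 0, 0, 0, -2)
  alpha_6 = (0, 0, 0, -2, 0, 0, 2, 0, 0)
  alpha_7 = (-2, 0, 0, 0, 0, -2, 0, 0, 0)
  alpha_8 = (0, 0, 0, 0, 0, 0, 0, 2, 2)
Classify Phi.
Compute the Cartan integers a_ij = 2(alpha_i, alpha_j)/(alpha_j, alpha_j); the resulting 8x8 Cartan matrix is
[[2, 0, -1, 0, 0, 0, -1, 0], [0, 2, 0, 0, 0, 0, 0, -1], [-1, 0, 2, 0, 0, -1, 0, 0], [0, 0, 0, 2, -1, 0, -1, 0], [0, 0, 0, -1, 2, 0, 0, -1], [0, 0, -1, 0, 0, 2, 0, 0], [-1, 0, 0, -1, 0, 0, 2, 0], [0, -1, 0, 0, -1, 0, 0, 2]].
All simple roots have the same length, so the diagram is simply laced. The associated Dynkin diagram is a chain of 8 nodes with single edges (A_8), so the type is A_8 (the algebra sl(9)).

A8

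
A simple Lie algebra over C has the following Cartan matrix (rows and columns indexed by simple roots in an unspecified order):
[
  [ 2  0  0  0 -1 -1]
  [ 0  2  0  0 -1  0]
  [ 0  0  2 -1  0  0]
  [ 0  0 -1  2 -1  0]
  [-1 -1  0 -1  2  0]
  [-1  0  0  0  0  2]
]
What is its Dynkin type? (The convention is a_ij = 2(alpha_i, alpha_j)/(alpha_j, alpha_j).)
E_6

The matrix has rank 6 with 2's on the diagonal. Reading the off-diagonal entries as Dynkin edges (a single edge where a_ij = a_ji = -1; a double or triple edge where a_ij * a_ji = 2 or 3), the diagram is a chain of 5 nodes with one extra node attached to the third node from one end (E_6). One simple-root ordering that puts it in standard form is (alpha_6, alpha_2, alpha_1, alpha_5, alpha_4, alpha_3). So the algebra is type E_6.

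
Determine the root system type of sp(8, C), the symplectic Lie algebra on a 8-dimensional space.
This is sp(8), which has dimension 8(8+1)/2 = 36 and rank 8/2 = 4. In the classification of classical Lie algebras, the symplectic algebra sp(2n) has type C_n; here n = 4, so the Dynkin diagram is a chain of 4 nodes with a double edge at one end; the terminal node there is the unique long simple root (C_4). Hence the type is C_4.

C_4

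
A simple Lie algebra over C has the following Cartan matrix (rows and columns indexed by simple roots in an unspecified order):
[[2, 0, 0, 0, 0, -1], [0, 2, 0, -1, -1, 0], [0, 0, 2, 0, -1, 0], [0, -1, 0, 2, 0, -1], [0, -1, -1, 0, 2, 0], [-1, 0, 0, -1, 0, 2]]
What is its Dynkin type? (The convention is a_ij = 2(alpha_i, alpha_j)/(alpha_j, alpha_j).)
A_6 (sl(7))

The matrix has rank 6 with 2's on the diagonal. Reading the off-diagonal entries as Dynkin edges (a single edge where a_ij = a_ji = -1; a double or triple edge where a_ij * a_ji = 2 or 3), the diagram is a chain of 6 nodes with single edges (A_6). One simple-root ordering that puts it in standard form is (alpha_1, alpha_6, alpha_4, alpha_2, alpha_5, alpha_3). So the algebra is type A_6, i.e. sl(7).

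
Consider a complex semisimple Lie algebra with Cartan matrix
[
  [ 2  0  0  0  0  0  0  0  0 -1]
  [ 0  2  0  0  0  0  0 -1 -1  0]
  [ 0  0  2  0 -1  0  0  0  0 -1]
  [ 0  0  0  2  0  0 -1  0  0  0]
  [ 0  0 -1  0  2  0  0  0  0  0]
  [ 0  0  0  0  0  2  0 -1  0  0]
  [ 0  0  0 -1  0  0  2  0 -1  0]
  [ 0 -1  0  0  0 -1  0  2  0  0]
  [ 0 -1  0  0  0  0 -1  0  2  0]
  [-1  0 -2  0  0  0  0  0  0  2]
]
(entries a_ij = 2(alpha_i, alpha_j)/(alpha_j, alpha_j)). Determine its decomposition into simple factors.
A6 + F4

The diagram associated to this matrix has two connected components: the simple roots {alpha_2, alpha_4, alpha_6, alpha_7, alpha_8, alpha_9} form a chain of 6 nodes with single edges (A_6), and {alpha_1, alpha_3, alpha_5, alpha_10} form a chain of 4 nodes with a double edge between the middle two (F_4). A semisimple Lie algebra decomposes uniquely as the direct sum of simple ideals, one per connected component of its Dynkin diagram, so g ≅ A_6 ⊕ F_4 (dimension 48 + 52 = 100).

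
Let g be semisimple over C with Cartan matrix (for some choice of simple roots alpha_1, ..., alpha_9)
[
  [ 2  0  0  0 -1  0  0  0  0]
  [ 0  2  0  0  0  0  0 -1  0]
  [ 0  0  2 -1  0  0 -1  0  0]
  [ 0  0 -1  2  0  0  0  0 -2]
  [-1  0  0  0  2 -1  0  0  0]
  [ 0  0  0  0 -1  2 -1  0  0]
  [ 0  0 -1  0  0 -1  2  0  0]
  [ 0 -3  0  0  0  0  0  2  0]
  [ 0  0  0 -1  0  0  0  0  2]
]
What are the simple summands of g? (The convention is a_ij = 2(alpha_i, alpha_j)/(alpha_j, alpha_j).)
The diagram associated to this matrix has two connected components: the simple roots {alpha_1, alpha_3, alpha_4, alpha_5, alpha_6, alpha_7, alpha_9} form a chain of 7 nodes with a double edge at one end; the terminal node there is the unique short simple root (B_7), and {alpha_2, alpha_8} form two nodes joined by a triple edge (G_2). A semisimple Lie algebra decomposes uniquely as the direct sum of simple ideals, one per connected component of its Dynkin diagram, so g ≅ B_7 ⊕ G_2 (dimension 105 + 14 = 119).

B_7 + G_2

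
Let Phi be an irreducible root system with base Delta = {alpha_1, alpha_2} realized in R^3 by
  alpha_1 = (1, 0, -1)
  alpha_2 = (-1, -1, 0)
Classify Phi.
Compute the Cartan integers a_ij = 2(alpha_i, alpha_j)/(alpha_j, alpha_j); the resulting 2x2 Cartan matrix is
[[2, -1], [-1, 2]].
All simple roots have the same length, so the diagram is simply laced. The associated Dynkin diagram is a chain of 2 nodes with single edges (A_2), so the type is A_2 (the algebra sl(3)).

A2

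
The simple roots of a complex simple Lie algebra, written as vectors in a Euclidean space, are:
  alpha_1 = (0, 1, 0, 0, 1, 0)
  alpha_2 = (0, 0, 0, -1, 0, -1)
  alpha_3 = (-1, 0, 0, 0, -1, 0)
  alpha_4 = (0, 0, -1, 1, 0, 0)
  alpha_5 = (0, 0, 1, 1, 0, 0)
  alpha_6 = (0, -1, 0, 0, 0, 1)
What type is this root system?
Compute the Cartan integers a_ij = 2(alpha_i, alpha_j)/(alpha_j, alpha_j); the resulting 6x6 Cartan matrix is
[[2, 0, -1, 0, 0, -1], [0, 2, 0, -1, -1, -1], [-1, 0, 2, 0, 0, 0], [0, -1, 0, 2, 0, 0], [0, -1, 0, 0, 2, 0], [-1, -1, 0, 0, 0, 2]].
All simple roots have the same length, so the diagram is simply laced. The associated Dynkin diagram is a chain of 4 nodes with a fork of two nodes at one end (D_6), so the type is D_6 (the algebra so(12)).

D6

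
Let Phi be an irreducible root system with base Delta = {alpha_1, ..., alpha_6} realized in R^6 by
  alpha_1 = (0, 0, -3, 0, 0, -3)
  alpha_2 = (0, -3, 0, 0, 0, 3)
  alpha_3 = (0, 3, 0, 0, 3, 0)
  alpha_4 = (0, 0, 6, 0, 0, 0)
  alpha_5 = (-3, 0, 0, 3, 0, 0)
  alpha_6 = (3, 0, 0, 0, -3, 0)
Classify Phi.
C_6 (sp(12))

Compute the Cartan integers a_ij = 2(alpha_i, alpha_j)/(alpha_j, alpha_j); the resulting 6x6 Cartan matrix is
[[2, -1, 0, -1, 0, 0], [-1, 2, -1, 0, 0, 0], [0, -1, 2, 0, 0, -1], [-2, 0, 0, 2, 0, 0], [0, 0, 0, 0, 2, -1], [0, 0, -1, 0, -1, 2]].
The roots have two lengths (squared-length ratio 2:1); the short ones are alpha_{1,2,3,5,6}. The associated Dynkin diagram is a chain of 6 nodes with a double edge at one end; the terminal node there is the unique long simple root (C_6), so the type is C_6 (the algebra sp(12)).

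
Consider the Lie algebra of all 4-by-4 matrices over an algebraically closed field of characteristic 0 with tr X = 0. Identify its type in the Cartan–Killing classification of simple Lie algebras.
This is sl(4), which has dimension 4^2 - 1 = 15 and rank 4 - 1 = 3 (a Cartan subalgebra is the diagonal traceless matrices). In the classification of classical Lie algebras, the special linear algebra sl(n+1) has type A_n; here n = 3, so the Dynkin diagram is a chain of 3 nodes with single edges (A_3). Hence the type is A_3.

A3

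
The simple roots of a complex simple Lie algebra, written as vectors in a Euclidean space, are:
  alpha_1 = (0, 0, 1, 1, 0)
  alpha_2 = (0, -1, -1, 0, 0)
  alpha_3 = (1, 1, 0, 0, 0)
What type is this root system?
Compute the Cartan integers a_ij = 2(alpha_i, alpha_j)/(alpha_j, alpha_j); the resulting 3x3 Cartan matrix is
[[2, -1, 0], [-1, 2, -1], [0, -1, 2]].
All simple roots have the same length, so the diagram is simply laced. The associated Dynkin diagram is a chain of 3 nodes with single edges (A_3), so the type is A_3 (the algebra sl(4)).

A_3 (sl(4))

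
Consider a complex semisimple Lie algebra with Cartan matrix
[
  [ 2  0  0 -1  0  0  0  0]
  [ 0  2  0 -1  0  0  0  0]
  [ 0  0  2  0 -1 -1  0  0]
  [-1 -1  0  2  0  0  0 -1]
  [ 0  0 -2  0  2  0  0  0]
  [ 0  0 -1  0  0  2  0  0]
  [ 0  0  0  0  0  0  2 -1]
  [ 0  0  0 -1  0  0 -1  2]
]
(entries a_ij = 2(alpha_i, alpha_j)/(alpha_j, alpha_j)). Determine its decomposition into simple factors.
The diagram associated to this matrix has two connected components: the simple roots {alpha_3, alpha_5, alpha_6} form a chain of 3 nodes with a double edge at one end; the terminal node there is the unique long simple root (C_3), and {alpha_1, alpha_2, alpha_4, alpha_7, alpha_8} form a chain of 3 nodes with a fork of two nodes at one end (D_5). A semisimple Lie algebra decomposes uniquely as the direct sum of simple ideals, one per connected component of its Dynkin diagram, so g ≅ C_3 ⊕ D_5 (dimension 21 + 45 = 66).

C3 ⊕ D5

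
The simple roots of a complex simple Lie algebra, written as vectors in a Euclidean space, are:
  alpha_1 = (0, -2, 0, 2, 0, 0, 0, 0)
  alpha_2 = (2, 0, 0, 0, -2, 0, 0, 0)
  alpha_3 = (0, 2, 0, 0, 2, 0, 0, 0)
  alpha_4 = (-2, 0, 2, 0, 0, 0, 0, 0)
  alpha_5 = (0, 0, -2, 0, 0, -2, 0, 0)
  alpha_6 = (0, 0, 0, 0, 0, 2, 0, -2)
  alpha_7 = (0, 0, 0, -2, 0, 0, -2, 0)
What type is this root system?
A_7 (sl(8))

Compute the Cartan integers a_ij = 2(alpha_i, alpha_j)/(alpha_j, alpha_j); the resulting 7x7 Cartan matrix is
[[2, 0, -1, 0, 0, 0, -1], [0, 2, -1, -1, 0, 0, 0], [-1, -1, 2, 0, 0, 0, 0], [0, -1, 0, 2, -1, 0, 0], [0, 0, 0, -1, 2, -1, 0], [0, 0, 0, 0, -1, 2, 0], [-1, 0, 0, 0, 0, 0, 2]].
All simple roots have the same length, so the diagram is simply laced. The associated Dynkin diagram is a chain of 7 nodes with single edges (A_7), so the type is A_7 (the algebra sl(8)).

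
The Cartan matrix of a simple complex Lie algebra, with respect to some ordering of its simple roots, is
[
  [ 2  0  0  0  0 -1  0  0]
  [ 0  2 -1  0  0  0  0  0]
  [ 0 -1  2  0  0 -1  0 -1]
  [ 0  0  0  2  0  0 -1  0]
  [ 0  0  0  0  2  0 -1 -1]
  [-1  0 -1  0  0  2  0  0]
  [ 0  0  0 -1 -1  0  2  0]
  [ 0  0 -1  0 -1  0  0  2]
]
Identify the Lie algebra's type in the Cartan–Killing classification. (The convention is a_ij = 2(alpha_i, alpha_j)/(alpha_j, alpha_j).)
E_8

The matrix has rank 8 with 2's on the diagonal. Reading the off-diagonal entries as Dynkin edges (a single edge where a_ij = a_ji = -1; a double or triple edge where a_ij * a_ji = 2 or 3), the diagram is a chain of 7 nodes with one extra node attached to the third node from one end (E_8). One simple-root ordering that puts it in standard form is (alpha_1, alpha_2, alpha_6, alpha_3, alpha_8, alpha_5, alpha_7, alpha_4). So the algebra is type E_8.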